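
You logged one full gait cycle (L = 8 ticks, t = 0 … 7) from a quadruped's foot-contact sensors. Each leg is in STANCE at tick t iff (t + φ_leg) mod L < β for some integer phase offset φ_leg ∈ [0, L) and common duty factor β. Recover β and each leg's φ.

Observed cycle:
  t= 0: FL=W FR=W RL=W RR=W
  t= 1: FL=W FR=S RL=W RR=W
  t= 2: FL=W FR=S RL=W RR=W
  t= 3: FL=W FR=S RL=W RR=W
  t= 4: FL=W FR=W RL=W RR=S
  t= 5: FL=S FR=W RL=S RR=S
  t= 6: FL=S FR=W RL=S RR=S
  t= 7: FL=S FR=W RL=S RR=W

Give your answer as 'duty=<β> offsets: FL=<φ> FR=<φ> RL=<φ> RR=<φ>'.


duty β = stance ticks per leg = 3
FL: stance ticks = 3; W→S at t=5 → φ=3
FR: stance ticks = 3; W→S at t=1 → φ=7
RL: stance ticks = 3; W→S at t=5 → φ=3
RR: stance ticks = 3; W→S at t=4 → φ=4

duty=3 offsets: FL=3 FR=7 RL=3 RR=4


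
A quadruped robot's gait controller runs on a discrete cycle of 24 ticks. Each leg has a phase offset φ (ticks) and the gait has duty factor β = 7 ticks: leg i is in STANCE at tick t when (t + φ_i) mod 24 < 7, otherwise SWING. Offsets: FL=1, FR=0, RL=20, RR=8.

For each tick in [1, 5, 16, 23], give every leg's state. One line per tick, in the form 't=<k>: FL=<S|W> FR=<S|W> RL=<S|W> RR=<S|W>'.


t=1: FL=S FR=S RL=W RR=W
t=5: FL=S FR=S RL=S RR=W
t=16: FL=W FR=W RL=W RR=S
t=23: FL=S FR=W RL=W RR=W

t=1: phase=(2,1,21,9) vs β=7 → FL=S FR=S RL=W RR=W
t=5: phase=(6,5,1,13) vs β=7 → FL=S FR=S RL=S RR=W
t=16: phase=(17,16,12,0) vs β=7 → FL=W FR=W RL=W RR=S
t=23: phase=(0,23,19,7) vs β=7 → FL=S FR=W RL=W RR=W


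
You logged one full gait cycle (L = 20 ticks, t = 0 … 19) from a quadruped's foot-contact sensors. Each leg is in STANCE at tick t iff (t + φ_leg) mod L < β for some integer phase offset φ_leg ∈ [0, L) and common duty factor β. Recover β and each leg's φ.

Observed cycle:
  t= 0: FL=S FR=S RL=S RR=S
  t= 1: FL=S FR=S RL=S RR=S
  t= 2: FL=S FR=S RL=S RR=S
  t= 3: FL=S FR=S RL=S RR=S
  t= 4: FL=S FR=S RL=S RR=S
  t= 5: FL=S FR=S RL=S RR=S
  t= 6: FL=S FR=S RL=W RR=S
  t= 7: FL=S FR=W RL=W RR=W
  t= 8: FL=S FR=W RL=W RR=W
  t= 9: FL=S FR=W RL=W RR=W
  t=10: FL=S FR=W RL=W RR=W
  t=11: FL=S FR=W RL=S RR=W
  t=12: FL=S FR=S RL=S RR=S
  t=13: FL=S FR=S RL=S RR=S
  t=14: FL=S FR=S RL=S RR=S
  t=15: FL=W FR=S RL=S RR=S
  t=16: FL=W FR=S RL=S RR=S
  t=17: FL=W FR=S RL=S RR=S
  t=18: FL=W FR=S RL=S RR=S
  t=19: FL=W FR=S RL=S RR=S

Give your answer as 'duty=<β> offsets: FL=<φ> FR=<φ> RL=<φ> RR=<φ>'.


duty β = stance ticks per leg = 15
FL: stance ticks = 15; W→S at t=0 → φ=0
FR: stance ticks = 15; W→S at t=12 → φ=8
RL: stance ticks = 15; W→S at t=11 → φ=9
RR: stance ticks = 15; W→S at t=12 → φ=8

duty=15 offsets: FL=0 FR=8 RL=9 RR=8


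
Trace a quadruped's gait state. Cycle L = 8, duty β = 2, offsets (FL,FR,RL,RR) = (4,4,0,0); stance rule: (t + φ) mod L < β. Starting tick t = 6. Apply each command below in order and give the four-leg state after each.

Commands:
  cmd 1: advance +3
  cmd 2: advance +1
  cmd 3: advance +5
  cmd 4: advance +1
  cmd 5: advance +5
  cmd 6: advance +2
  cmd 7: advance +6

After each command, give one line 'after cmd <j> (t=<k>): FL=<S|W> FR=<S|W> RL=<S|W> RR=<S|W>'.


after cmd 1 (t=9): FL=W FR=W RL=S RR=S
after cmd 2 (t=10): FL=W FR=W RL=W RR=W
after cmd 3 (t=15): FL=W FR=W RL=W RR=W
after cmd 4 (t=16): FL=W FR=W RL=S RR=S
after cmd 5 (t=21): FL=S FR=S RL=W RR=W
after cmd 6 (t=23): FL=W FR=W RL=W RR=W
after cmd 7 (t=29): FL=S FR=S RL=W RR=W

start t=6: FL=W FR=W RL=W RR=W
cmd 1: advance +3 → t=9, phase=(5,5,1,1) → FL=W FR=W RL=S RR=S
cmd 2: advance +1 → t=10, phase=(6,6,2,2) → FL=W FR=W RL=W RR=W
cmd 3: advance +5 → t=15, phase=(3,3,7,7) → FL=W FR=W RL=W RR=W
cmd 4: advance +1 → t=16, phase=(4,4,0,0) → FL=W FR=W RL=S RR=S
cmd 5: advance +5 → t=21, phase=(1,1,5,5) → FL=S FR=S RL=W RR=W
cmd 6: advance +2 → t=23, phase=(3,3,7,7) → FL=W FR=W RL=W RR=W
cmd 7: advance +6 → t=29, phase=(1,1,5,5) → FL=S FR=S RL=W RR=W


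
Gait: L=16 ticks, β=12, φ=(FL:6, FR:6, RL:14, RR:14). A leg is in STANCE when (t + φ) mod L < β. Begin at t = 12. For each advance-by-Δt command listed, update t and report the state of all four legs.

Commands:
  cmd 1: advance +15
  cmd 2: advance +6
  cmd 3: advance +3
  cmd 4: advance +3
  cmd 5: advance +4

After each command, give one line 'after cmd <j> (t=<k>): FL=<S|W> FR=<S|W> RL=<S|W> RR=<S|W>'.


after cmd 1 (t=27): FL=S FR=S RL=S RR=S
after cmd 2 (t=33): FL=S FR=S RL=W RR=W
after cmd 3 (t=36): FL=S FR=S RL=S RR=S
after cmd 4 (t=39): FL=W FR=W RL=S RR=S
after cmd 5 (t=43): FL=S FR=S RL=S RR=S

start t=12: FL=S FR=S RL=S RR=S
cmd 1: advance +15 → t=27, phase=(1,1,9,9) → FL=S FR=S RL=S RR=S
cmd 2: advance +6 → t=33, phase=(7,7,15,15) → FL=S FR=S RL=W RR=W
cmd 3: advance +3 → t=36, phase=(10,10,2,2) → FL=S FR=S RL=S RR=S
cmd 4: advance +3 → t=39, phase=(13,13,5,5) → FL=W FR=W RL=S RR=S
cmd 5: advance +4 → t=43, phase=(1,1,9,9) → FL=S FR=S RL=S RR=S


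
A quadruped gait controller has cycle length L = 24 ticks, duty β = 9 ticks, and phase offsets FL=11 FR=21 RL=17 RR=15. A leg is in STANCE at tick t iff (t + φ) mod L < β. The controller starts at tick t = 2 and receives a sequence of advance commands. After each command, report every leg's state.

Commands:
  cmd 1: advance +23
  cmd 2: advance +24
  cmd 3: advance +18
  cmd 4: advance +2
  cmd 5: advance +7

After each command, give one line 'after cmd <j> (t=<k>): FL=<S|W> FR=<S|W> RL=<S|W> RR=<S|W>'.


after cmd 1 (t=25): FL=W FR=W RL=W RR=W
after cmd 2 (t=49): FL=W FR=W RL=W RR=W
after cmd 3 (t=67): FL=S FR=W RL=W RR=W
after cmd 4 (t=69): FL=S FR=W RL=W RR=W
after cmd 5 (t=76): FL=W FR=S RL=W RR=W

start t=2: FL=W FR=W RL=W RR=W
cmd 1: advance +23 → t=25, phase=(12,22,18,16) → FL=W FR=W RL=W RR=W
cmd 2: advance +24 → t=49, phase=(12,22,18,16) → FL=W FR=W RL=W RR=W
cmd 3: advance +18 → t=67, phase=(6,16,12,10) → FL=S FR=W RL=W RR=W
cmd 4: advance +2 → t=69, phase=(8,18,14,12) → FL=S FR=W RL=W RR=W
cmd 5: advance +7 → t=76, phase=(15,1,21,19) → FL=W FR=S RL=W RR=W


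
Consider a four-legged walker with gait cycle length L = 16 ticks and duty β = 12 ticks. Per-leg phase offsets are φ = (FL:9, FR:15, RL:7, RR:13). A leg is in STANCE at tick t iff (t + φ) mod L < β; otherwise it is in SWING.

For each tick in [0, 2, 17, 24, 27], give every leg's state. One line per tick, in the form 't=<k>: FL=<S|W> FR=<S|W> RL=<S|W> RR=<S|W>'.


t=0: phase=(9,15,7,13) vs β=12 → FL=S FR=W RL=S RR=W
t=2: phase=(11,1,9,15) vs β=12 → FL=S FR=S RL=S RR=W
t=17: phase=(10,0,8,14) vs β=12 → FL=S FR=S RL=S RR=W
t=24: phase=(1,7,15,5) vs β=12 → FL=S FR=S RL=W RR=S
t=27: phase=(4,10,2,8) vs β=12 → FL=S FR=S RL=S RR=S

t=0: FL=S FR=W RL=S RR=W
t=2: FL=S FR=S RL=S RR=W
t=17: FL=S FR=S RL=S RR=W
t=24: FL=S FR=S RL=W RR=S
t=27: FL=S FR=S RL=S RR=S


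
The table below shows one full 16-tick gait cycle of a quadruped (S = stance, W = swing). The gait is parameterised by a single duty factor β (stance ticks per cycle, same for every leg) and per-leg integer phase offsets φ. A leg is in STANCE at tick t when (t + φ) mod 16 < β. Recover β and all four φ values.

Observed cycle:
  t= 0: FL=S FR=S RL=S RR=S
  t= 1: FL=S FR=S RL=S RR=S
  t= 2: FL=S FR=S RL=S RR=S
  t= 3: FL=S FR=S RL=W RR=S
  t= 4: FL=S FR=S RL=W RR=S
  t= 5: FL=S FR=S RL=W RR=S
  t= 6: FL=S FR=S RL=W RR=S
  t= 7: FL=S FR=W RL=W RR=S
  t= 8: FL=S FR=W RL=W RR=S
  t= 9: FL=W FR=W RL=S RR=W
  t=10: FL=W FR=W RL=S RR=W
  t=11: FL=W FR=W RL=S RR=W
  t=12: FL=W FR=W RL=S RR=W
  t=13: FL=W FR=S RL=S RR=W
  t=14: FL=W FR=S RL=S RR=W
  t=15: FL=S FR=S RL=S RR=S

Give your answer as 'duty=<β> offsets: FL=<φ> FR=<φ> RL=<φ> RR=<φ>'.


duty β = stance ticks per leg = 10
FL: stance ticks = 10; W→S at t=15 → φ=1
FR: stance ticks = 10; W→S at t=13 → φ=3
RL: stance ticks = 10; W→S at t=9 → φ=7
RR: stance ticks = 10; W→S at t=15 → φ=1

duty=10 offsets: FL=1 FR=3 RL=7 RR=1


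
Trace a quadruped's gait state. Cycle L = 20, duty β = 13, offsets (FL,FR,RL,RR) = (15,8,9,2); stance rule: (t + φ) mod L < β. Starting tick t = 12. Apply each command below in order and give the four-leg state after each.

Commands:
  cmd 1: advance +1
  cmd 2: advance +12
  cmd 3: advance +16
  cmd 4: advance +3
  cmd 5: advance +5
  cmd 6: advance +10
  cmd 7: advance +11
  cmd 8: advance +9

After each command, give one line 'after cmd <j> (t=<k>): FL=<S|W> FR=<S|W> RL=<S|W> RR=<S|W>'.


after cmd 1 (t=13): FL=S FR=S RL=S RR=W
after cmd 2 (t=25): FL=S FR=W RL=W RR=S
after cmd 3 (t=41): FL=W FR=S RL=S RR=S
after cmd 4 (t=44): FL=W FR=S RL=W RR=S
after cmd 5 (t=49): FL=S FR=W RL=W RR=S
after cmd 6 (t=59): FL=W FR=S RL=S RR=S
after cmd 7 (t=70): FL=S FR=W RL=W RR=S
after cmd 8 (t=79): FL=W FR=S RL=S RR=S

start t=12: FL=S FR=S RL=S RR=W
cmd 1: advance +1 → t=13, phase=(8,1,2,15) → FL=S FR=S RL=S RR=W
cmd 2: advance +12 → t=25, phase=(0,13,14,7) → FL=S FR=W RL=W RR=S
cmd 3: advance +16 → t=41, phase=(16,9,10,3) → FL=W FR=S RL=S RR=S
cmd 4: advance +3 → t=44, phase=(19,12,13,6) → FL=W FR=S RL=W RR=S
cmd 5: advance +5 → t=49, phase=(4,17,18,11) → FL=S FR=W RL=W RR=S
cmd 6: advance +10 → t=59, phase=(14,7,8,1) → FL=W FR=S RL=S RR=S
cmd 7: advance +11 → t=70, phase=(5,18,19,12) → FL=S FR=W RL=W RR=S
cmd 8: advance +9 → t=79, phase=(14,7,8,1) → FL=W FR=S RL=S RR=S


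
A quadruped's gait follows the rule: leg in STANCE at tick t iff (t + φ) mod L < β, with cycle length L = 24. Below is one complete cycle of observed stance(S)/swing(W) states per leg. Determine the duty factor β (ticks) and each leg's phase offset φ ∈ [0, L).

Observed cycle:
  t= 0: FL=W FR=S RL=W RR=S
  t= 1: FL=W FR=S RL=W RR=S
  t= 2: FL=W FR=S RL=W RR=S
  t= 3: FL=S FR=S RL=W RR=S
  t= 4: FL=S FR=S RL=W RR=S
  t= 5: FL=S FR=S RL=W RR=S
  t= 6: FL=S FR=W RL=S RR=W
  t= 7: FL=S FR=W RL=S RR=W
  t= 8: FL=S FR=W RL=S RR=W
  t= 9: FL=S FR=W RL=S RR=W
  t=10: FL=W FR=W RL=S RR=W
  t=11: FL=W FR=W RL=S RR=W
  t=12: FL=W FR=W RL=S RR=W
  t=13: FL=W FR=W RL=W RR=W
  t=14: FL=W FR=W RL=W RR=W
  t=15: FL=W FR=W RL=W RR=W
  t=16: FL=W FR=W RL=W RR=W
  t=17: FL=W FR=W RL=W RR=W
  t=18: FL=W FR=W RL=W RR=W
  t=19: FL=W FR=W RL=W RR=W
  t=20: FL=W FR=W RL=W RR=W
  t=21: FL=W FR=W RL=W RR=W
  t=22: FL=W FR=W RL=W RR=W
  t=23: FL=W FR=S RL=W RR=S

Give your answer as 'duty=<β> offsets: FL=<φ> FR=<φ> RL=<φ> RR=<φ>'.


duty=7 offsets: FL=21 FR=1 RL=18 RR=1

duty β = stance ticks per leg = 7
FL: stance ticks = 7; W→S at t=3 → φ=21
FR: stance ticks = 7; W→S at t=23 → φ=1
RL: stance ticks = 7; W→S at t=6 → φ=18
RR: stance ticks = 7; W→S at t=23 → φ=1


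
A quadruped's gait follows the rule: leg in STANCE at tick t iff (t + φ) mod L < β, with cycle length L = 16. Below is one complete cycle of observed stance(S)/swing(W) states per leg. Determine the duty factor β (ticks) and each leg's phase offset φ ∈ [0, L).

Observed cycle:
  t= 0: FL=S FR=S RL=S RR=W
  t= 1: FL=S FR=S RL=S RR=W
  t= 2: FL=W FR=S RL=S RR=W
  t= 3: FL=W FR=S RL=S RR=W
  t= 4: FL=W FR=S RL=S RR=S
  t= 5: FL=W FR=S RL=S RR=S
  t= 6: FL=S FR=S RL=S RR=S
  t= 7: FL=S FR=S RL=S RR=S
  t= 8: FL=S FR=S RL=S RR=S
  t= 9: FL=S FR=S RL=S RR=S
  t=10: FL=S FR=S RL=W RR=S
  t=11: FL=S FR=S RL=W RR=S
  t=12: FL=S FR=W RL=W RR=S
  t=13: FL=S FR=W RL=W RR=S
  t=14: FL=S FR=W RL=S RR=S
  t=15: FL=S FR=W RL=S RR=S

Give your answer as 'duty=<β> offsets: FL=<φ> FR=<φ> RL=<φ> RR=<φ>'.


duty=12 offsets: FL=10 FR=0 RL=2 RR=12

duty β = stance ticks per leg = 12
FL: stance ticks = 12; W→S at t=6 → φ=10
FR: stance ticks = 12; W→S at t=0 → φ=0
RL: stance ticks = 12; W→S at t=14 → φ=2
RR: stance ticks = 12; W→S at t=4 → φ=12


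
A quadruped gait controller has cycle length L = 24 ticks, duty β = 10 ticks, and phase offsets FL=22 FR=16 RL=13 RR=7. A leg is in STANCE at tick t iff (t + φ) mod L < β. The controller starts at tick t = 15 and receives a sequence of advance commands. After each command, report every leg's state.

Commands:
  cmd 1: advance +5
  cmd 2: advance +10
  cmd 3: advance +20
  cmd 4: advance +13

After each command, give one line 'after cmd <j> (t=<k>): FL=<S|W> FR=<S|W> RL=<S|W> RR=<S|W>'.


after cmd 1 (t=20): FL=W FR=W RL=S RR=S
after cmd 2 (t=30): FL=S FR=W RL=W RR=W
after cmd 3 (t=50): FL=S FR=W RL=W RR=S
after cmd 4 (t=63): FL=W FR=S RL=S RR=W

start t=15: FL=W FR=S RL=S RR=W
cmd 1: advance +5 → t=20, phase=(18,12,9,3) → FL=W FR=W RL=S RR=S
cmd 2: advance +10 → t=30, phase=(4,22,19,13) → FL=S FR=W RL=W RR=W
cmd 3: advance +20 → t=50, phase=(0,18,15,9) → FL=S FR=W RL=W RR=S
cmd 4: advance +13 → t=63, phase=(13,7,4,22) → FL=W FR=S RL=S RR=W


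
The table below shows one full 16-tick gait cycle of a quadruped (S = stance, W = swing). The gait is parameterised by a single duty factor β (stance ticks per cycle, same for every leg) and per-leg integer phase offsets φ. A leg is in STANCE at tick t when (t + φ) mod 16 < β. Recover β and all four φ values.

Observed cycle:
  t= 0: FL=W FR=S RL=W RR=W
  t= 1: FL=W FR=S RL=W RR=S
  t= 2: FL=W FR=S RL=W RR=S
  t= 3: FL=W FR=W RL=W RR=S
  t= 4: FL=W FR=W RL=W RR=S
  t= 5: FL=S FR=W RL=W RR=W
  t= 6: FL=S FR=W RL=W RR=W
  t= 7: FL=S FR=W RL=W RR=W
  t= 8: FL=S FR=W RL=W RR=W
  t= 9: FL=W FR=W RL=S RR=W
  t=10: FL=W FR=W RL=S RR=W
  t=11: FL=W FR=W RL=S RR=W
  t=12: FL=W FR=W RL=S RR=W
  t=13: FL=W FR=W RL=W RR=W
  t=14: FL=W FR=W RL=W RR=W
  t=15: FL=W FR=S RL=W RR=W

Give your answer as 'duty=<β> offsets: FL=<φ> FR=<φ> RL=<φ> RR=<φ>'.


duty β = stance ticks per leg = 4
FL: stance ticks = 4; W→S at t=5 → φ=11
FR: stance ticks = 4; W→S at t=15 → φ=1
RL: stance ticks = 4; W→S at t=9 → φ=7
RR: stance ticks = 4; W→S at t=1 → φ=15

duty=4 offsets: FL=11 FR=1 RL=7 RR=15


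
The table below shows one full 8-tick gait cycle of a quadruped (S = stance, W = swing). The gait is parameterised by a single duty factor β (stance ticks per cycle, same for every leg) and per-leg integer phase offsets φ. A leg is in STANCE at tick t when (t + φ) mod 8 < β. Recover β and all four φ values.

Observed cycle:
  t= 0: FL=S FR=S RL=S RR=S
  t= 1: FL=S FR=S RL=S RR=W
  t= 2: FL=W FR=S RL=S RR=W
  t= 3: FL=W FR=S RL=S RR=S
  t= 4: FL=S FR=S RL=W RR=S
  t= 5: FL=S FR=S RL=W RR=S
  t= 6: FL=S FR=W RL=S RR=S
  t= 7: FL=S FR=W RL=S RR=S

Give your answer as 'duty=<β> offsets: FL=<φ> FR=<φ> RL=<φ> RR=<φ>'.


duty=6 offsets: FL=4 FR=0 RL=2 RR=5

duty β = stance ticks per leg = 6
FL: stance ticks = 6; W→S at t=4 → φ=4
FR: stance ticks = 6; W→S at t=0 → φ=0
RL: stance ticks = 6; W→S at t=6 → φ=2
RR: stance ticks = 6; W→S at t=3 → φ=5


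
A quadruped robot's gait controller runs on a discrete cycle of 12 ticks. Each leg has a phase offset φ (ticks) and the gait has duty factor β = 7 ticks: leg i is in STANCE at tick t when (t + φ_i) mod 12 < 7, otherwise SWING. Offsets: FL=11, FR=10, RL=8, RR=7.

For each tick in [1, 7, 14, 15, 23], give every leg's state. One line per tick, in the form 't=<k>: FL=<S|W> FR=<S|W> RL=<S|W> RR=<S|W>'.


t=1: phase=(0,11,9,8) vs β=7 → FL=S FR=W RL=W RR=W
t=7: phase=(6,5,3,2) vs β=7 → FL=S FR=S RL=S RR=S
t=14: phase=(1,0,10,9) vs β=7 → FL=S FR=S RL=W RR=W
t=15: phase=(2,1,11,10) vs β=7 → FL=S FR=S RL=W RR=W
t=23: phase=(10,9,7,6) vs β=7 → FL=W FR=W RL=W RR=S

t=1: FL=S FR=W RL=W RR=W
t=7: FL=S FR=S RL=S RR=S
t=14: FL=S FR=S RL=W RR=W
t=15: FL=S FR=S RL=W RR=W
t=23: FL=W FR=W RL=W RR=S


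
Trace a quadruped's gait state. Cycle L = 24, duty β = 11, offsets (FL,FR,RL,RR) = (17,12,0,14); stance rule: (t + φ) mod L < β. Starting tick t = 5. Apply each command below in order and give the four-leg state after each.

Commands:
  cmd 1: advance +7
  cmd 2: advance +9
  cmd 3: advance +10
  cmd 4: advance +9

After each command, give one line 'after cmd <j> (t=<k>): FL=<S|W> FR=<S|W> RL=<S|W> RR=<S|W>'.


start t=5: FL=W FR=W RL=S RR=W
cmd 1: advance +7 → t=12, phase=(5,0,12,2) → FL=S FR=S RL=W RR=S
cmd 2: advance +9 → t=21, phase=(14,9,21,11) → FL=W FR=S RL=W RR=W
cmd 3: advance +10 → t=31, phase=(0,19,7,21) → FL=S FR=W RL=S RR=W
cmd 4: advance +9 → t=40, phase=(9,4,16,6) → FL=S FR=S RL=W RR=S

after cmd 1 (t=12): FL=S FR=S RL=W RR=S
after cmd 2 (t=21): FL=W FR=S RL=W RR=W
after cmd 3 (t=31): FL=S FR=W RL=S RR=W
after cmd 4 (t=40): FL=S FR=S RL=W RR=S


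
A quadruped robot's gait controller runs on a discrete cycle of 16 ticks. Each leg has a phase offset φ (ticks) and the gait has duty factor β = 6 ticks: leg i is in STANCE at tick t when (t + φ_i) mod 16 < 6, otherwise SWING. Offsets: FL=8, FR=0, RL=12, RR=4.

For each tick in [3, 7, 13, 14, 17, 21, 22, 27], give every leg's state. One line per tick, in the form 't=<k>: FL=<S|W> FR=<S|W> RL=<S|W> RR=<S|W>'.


t=3: phase=(11,3,15,7) vs β=6 → FL=W FR=S RL=W RR=W
t=7: phase=(15,7,3,11) vs β=6 → FL=W FR=W RL=S RR=W
t=13: phase=(5,13,9,1) vs β=6 → FL=S FR=W RL=W RR=S
t=14: phase=(6,14,10,2) vs β=6 → FL=W FR=W RL=W RR=S
t=17: phase=(9,1,13,5) vs β=6 → FL=W FR=S RL=W RR=S
t=21: phase=(13,5,1,9) vs β=6 → FL=W FR=S RL=S RR=W
t=22: phase=(14,6,2,10) vs β=6 → FL=W FR=W RL=S RR=W
t=27: phase=(3,11,7,15) vs β=6 → FL=S FR=W RL=W RR=W

t=3: FL=W FR=S RL=W RR=W
t=7: FL=W FR=W RL=S RR=W
t=13: FL=S FR=W RL=W RR=S
t=14: FL=W FR=W RL=W RR=S
t=17: FL=W FR=S RL=W RR=S
t=21: FL=W FR=S RL=S RR=W
t=22: FL=W FR=W RL=S RR=W
t=27: FL=S FR=W RL=W RR=W


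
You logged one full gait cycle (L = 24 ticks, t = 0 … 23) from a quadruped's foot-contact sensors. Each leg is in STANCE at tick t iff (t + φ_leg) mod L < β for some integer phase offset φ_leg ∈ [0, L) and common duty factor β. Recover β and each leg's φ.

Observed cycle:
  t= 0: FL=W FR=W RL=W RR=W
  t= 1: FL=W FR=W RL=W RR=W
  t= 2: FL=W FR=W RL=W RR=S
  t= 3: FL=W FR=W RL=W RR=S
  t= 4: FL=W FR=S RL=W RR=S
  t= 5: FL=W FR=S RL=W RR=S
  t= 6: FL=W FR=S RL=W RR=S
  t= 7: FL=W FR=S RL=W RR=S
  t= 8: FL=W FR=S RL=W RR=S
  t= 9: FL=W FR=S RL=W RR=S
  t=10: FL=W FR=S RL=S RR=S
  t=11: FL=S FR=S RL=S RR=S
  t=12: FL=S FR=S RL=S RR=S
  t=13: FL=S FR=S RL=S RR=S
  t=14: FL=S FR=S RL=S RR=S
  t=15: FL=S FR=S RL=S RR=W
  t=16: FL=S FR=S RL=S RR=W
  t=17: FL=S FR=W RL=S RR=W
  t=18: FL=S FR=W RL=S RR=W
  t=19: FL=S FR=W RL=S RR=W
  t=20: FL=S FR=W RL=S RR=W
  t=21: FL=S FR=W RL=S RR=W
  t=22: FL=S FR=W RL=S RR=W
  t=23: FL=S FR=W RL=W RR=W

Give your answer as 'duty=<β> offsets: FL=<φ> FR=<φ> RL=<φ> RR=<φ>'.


duty β = stance ticks per leg = 13
FL: stance ticks = 13; W→S at t=11 → φ=13
FR: stance ticks = 13; W→S at t=4 → φ=20
RL: stance ticks = 13; W→S at t=10 → φ=14
RR: stance ticks = 13; W→S at t=2 → φ=22

duty=13 offsets: FL=13 FR=20 RL=14 RR=22


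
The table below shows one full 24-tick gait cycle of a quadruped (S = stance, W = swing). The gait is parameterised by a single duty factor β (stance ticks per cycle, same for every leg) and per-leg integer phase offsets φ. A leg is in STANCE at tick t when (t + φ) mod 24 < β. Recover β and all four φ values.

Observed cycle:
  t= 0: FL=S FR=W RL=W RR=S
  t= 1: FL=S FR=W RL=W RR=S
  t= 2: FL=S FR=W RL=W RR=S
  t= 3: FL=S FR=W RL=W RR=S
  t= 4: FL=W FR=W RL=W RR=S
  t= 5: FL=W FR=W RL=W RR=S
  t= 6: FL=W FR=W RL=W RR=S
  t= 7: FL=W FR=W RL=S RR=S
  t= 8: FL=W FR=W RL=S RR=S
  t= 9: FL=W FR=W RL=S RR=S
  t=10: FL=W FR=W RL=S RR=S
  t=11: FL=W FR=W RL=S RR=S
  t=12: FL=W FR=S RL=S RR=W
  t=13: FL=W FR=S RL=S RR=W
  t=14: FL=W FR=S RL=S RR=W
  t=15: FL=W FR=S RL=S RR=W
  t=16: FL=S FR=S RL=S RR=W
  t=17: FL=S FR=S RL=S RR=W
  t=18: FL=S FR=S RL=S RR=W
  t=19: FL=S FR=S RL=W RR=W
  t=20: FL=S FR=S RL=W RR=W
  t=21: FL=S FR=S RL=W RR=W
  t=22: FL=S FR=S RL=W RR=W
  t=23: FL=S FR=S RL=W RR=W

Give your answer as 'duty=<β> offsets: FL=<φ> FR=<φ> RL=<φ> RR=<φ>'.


duty=12 offsets: FL=8 FR=12 RL=17 RR=0

duty β = stance ticks per leg = 12
FL: stance ticks = 12; W→S at t=16 → φ=8
FR: stance ticks = 12; W→S at t=12 → φ=12
RL: stance ticks = 12; W→S at t=7 → φ=17
RR: stance ticks = 12; W→S at t=0 → φ=0


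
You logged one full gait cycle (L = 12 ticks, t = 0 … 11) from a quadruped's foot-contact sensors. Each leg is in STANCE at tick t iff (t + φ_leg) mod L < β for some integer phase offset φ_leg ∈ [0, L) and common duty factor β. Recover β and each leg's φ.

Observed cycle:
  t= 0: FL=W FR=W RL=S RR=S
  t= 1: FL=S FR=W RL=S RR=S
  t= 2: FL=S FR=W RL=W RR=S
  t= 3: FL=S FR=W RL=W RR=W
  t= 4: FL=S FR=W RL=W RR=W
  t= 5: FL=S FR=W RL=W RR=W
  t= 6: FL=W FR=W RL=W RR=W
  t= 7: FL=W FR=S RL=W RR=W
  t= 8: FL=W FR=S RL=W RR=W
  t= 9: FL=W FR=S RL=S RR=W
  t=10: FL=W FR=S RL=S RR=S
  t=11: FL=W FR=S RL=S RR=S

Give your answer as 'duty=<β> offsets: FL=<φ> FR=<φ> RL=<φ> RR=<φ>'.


duty β = stance ticks per leg = 5
FL: stance ticks = 5; W→S at t=1 → φ=11
FR: stance ticks = 5; W→S at t=7 → φ=5
RL: stance ticks = 5; W→S at t=9 → φ=3
RR: stance ticks = 5; W→S at t=10 → φ=2

duty=5 offsets: FL=11 FR=5 RL=3 RR=2


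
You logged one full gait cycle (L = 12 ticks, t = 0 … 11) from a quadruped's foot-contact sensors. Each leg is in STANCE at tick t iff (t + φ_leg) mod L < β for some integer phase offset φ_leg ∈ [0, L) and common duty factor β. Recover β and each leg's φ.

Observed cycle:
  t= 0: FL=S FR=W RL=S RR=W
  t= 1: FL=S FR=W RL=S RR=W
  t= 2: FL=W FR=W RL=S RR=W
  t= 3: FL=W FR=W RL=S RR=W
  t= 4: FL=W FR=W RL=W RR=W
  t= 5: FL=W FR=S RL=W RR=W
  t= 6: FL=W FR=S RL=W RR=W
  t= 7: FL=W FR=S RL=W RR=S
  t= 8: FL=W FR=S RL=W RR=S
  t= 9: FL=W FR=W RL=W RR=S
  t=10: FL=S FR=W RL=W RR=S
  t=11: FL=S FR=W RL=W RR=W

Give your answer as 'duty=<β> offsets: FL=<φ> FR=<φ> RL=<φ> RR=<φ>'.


duty β = stance ticks per leg = 4
FL: stance ticks = 4; W→S at t=10 → φ=2
FR: stance ticks = 4; W→S at t=5 → φ=7
RL: stance ticks = 4; W→S at t=0 → φ=0
RR: stance ticks = 4; W→S at t=7 → φ=5

duty=4 offsets: FL=2 FR=7 RL=0 RR=5


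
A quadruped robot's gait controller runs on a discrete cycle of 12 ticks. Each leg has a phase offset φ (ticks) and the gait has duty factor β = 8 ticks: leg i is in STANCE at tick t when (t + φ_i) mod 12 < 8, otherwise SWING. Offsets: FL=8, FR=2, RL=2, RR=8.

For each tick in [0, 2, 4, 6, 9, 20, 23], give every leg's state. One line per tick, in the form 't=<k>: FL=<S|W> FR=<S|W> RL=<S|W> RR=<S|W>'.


t=0: phase=(8,2,2,8) vs β=8 → FL=W FR=S RL=S RR=W
t=2: phase=(10,4,4,10) vs β=8 → FL=W FR=S RL=S RR=W
t=4: phase=(0,6,6,0) vs β=8 → FL=S FR=S RL=S RR=S
t=6: phase=(2,8,8,2) vs β=8 → FL=S FR=W RL=W RR=S
t=9: phase=(5,11,11,5) vs β=8 → FL=S FR=W RL=W RR=S
t=20: phase=(4,10,10,4) vs β=8 → FL=S FR=W RL=W RR=S
t=23: phase=(7,1,1,7) vs β=8 → FL=S FR=S RL=S RR=S

t=0: FL=W FR=S RL=S RR=W
t=2: FL=W FR=S RL=S RR=W
t=4: FL=S FR=S RL=S RR=S
t=6: FL=S FR=W RL=W RR=S
t=9: FL=S FR=W RL=W RR=S
t=20: FL=S FR=W RL=W RR=S
t=23: FL=S FR=S RL=S RR=S


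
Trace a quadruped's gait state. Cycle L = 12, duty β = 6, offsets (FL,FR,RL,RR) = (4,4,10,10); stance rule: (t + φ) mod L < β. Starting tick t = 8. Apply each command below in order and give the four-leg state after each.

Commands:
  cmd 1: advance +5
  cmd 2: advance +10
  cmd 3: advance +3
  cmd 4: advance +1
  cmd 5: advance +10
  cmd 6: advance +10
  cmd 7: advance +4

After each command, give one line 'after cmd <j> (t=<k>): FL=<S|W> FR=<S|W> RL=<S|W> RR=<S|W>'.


after cmd 1 (t=13): FL=S FR=S RL=W RR=W
after cmd 2 (t=23): FL=S FR=S RL=W RR=W
after cmd 3 (t=26): FL=W FR=W RL=S RR=S
after cmd 4 (t=27): FL=W FR=W RL=S RR=S
after cmd 5 (t=37): FL=S FR=S RL=W RR=W
after cmd 6 (t=47): FL=S FR=S RL=W RR=W
after cmd 7 (t=51): FL=W FR=W RL=S RR=S

start t=8: FL=S FR=S RL=W RR=W
cmd 1: advance +5 → t=13, phase=(5,5,11,11) → FL=S FR=S RL=W RR=W
cmd 2: advance +10 → t=23, phase=(3,3,9,9) → FL=S FR=S RL=W RR=W
cmd 3: advance +3 → t=26, phase=(6,6,0,0) → FL=W FR=W RL=S RR=S
cmd 4: advance +1 → t=27, phase=(7,7,1,1) → FL=W FR=W RL=S RR=S
cmd 5: advance +10 → t=37, phase=(5,5,11,11) → FL=S FR=S RL=W RR=W
cmd 6: advance +10 → t=47, phase=(3,3,9,9) → FL=S FR=S RL=W RR=W
cmd 7: advance +4 → t=51, phase=(7,7,1,1) → FL=W FR=W RL=S RR=S


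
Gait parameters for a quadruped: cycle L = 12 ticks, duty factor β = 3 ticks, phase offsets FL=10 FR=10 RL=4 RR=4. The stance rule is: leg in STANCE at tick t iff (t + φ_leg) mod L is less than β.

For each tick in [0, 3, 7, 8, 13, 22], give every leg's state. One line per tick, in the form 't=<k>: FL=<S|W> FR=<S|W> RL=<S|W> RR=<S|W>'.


t=0: phase=(10,10,4,4) vs β=3 → FL=W FR=W RL=W RR=W
t=3: phase=(1,1,7,7) vs β=3 → FL=S FR=S RL=W RR=W
t=7: phase=(5,5,11,11) vs β=3 → FL=W FR=W RL=W RR=W
t=8: phase=(6,6,0,0) vs β=3 → FL=W FR=W RL=S RR=S
t=13: phase=(11,11,5,5) vs β=3 → FL=W FR=W RL=W RR=W
t=22: phase=(8,8,2,2) vs β=3 → FL=W FR=W RL=S RR=S

t=0: FL=W FR=W RL=W RR=W
t=3: FL=S FR=S RL=W RR=W
t=7: FL=W FR=W RL=W RR=W
t=8: FL=W FR=W RL=S RR=S
t=13: FL=W FR=W RL=W RR=W
t=22: FL=W FR=W RL=S RR=S


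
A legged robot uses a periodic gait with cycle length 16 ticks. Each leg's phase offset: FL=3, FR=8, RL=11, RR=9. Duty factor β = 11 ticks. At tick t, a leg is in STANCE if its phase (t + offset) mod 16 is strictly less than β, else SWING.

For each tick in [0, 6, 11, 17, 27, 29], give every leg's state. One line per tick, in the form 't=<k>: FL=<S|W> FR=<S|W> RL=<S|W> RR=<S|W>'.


t=0: FL=S FR=S RL=W RR=S
t=6: FL=S FR=W RL=S RR=W
t=11: FL=W FR=S RL=S RR=S
t=17: FL=S FR=S RL=W RR=S
t=27: FL=W FR=S RL=S RR=S
t=29: FL=S FR=S RL=S RR=S

t=0: phase=(3,8,11,9) vs β=11 → FL=S FR=S RL=W RR=S
t=6: phase=(9,14,1,15) vs β=11 → FL=S FR=W RL=S RR=W
t=11: phase=(14,3,6,4) vs β=11 → FL=W FR=S RL=S RR=S
t=17: phase=(4,9,12,10) vs β=11 → FL=S FR=S RL=W RR=S
t=27: phase=(14,3,6,4) vs β=11 → FL=W FR=S RL=S RR=S
t=29: phase=(0,5,8,6) vs β=11 → FL=S FR=S RL=S RR=S


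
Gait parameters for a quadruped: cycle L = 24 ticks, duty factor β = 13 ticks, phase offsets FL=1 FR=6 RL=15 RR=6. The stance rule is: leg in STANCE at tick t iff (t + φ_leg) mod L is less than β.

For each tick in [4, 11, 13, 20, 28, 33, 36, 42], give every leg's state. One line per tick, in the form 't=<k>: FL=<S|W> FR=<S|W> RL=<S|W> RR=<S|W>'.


t=4: FL=S FR=S RL=W RR=S
t=11: FL=S FR=W RL=S RR=W
t=13: FL=W FR=W RL=S RR=W
t=20: FL=W FR=S RL=S RR=S
t=28: FL=S FR=S RL=W RR=S
t=33: FL=S FR=W RL=S RR=W
t=36: FL=W FR=W RL=S RR=W
t=42: FL=W FR=S RL=S RR=S

t=4: phase=(5,10,19,10) vs β=13 → FL=S FR=S RL=W RR=S
t=11: phase=(12,17,2,17) vs β=13 → FL=S FR=W RL=S RR=W
t=13: phase=(14,19,4,19) vs β=13 → FL=W FR=W RL=S RR=W
t=20: phase=(21,2,11,2) vs β=13 → FL=W FR=S RL=S RR=S
t=28: phase=(5,10,19,10) vs β=13 → FL=S FR=S RL=W RR=S
t=33: phase=(10,15,0,15) vs β=13 → FL=S FR=W RL=S RR=W
t=36: phase=(13,18,3,18) vs β=13 → FL=W FR=W RL=S RR=W
t=42: phase=(19,0,9,0) vs β=13 → FL=W FR=S RL=S RR=S


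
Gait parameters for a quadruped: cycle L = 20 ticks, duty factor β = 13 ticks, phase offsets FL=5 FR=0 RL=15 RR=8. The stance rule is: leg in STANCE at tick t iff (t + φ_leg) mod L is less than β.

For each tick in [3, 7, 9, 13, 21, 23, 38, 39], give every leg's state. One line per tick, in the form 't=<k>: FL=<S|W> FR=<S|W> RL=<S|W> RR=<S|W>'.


t=3: phase=(8,3,18,11) vs β=13 → FL=S FR=S RL=W RR=S
t=7: phase=(12,7,2,15) vs β=13 → FL=S FR=S RL=S RR=W
t=9: phase=(14,9,4,17) vs β=13 → FL=W FR=S RL=S RR=W
t=13: phase=(18,13,8,1) vs β=13 → FL=W FR=W RL=S RR=S
t=21: phase=(6,1,16,9) vs β=13 → FL=S FR=S RL=W RR=S
t=23: phase=(8,3,18,11) vs β=13 → FL=S FR=S RL=W RR=S
t=38: phase=(3,18,13,6) vs β=13 → FL=S FR=W RL=W RR=S
t=39: phase=(4,19,14,7) vs β=13 → FL=S FR=W RL=W RR=S

t=3: FL=S FR=S RL=W RR=S
t=7: FL=S FR=S RL=S RR=W
t=9: FL=W FR=S RL=S RR=W
t=13: FL=W FR=W RL=S RR=S
t=21: FL=S FR=S RL=W RR=S
t=23: FL=S FR=S RL=W RR=S
t=38: FL=S FR=W RL=W RR=S
t=39: FL=S FR=W RL=W RR=S


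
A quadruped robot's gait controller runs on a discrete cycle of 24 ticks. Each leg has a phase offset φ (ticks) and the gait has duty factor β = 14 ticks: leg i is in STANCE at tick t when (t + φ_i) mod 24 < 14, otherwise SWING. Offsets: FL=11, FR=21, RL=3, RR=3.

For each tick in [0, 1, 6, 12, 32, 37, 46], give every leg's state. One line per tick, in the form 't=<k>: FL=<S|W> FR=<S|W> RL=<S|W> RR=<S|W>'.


t=0: phase=(11,21,3,3) vs β=14 → FL=S FR=W RL=S RR=S
t=1: phase=(12,22,4,4) vs β=14 → FL=S FR=W RL=S RR=S
t=6: phase=(17,3,9,9) vs β=14 → FL=W FR=S RL=S RR=S
t=12: phase=(23,9,15,15) vs β=14 → FL=W FR=S RL=W RR=W
t=32: phase=(19,5,11,11) vs β=14 → FL=W FR=S RL=S RR=S
t=37: phase=(0,10,16,16) vs β=14 → FL=S FR=S RL=W RR=W
t=46: phase=(9,19,1,1) vs β=14 → FL=S FR=W RL=S RR=S

t=0: FL=S FR=W RL=S RR=S
t=1: FL=S FR=W RL=S RR=S
t=6: FL=W FR=S RL=S RR=S
t=12: FL=W FR=S RL=W RR=W
t=32: FL=W FR=S RL=S RR=S
t=37: FL=S FR=S RL=W RR=W
t=46: FL=S FR=W RL=S RR=S


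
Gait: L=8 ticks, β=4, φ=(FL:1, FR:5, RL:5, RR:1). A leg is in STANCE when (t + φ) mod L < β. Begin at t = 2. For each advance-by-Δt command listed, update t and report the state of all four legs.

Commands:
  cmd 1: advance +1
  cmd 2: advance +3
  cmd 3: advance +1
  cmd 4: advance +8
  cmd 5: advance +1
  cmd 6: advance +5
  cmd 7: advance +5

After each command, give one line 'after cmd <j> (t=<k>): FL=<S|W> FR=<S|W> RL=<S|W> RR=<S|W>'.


start t=2: FL=S FR=W RL=W RR=S
cmd 1: advance +1 → t=3, phase=(4,0,0,4) → FL=W FR=S RL=S RR=W
cmd 2: advance +3 → t=6, phase=(7,3,3,7) → FL=W FR=S RL=S RR=W
cmd 3: advance +1 → t=7, phase=(0,4,4,0) → FL=S FR=W RL=W RR=S
cmd 4: advance +8 → t=15, phase=(0,4,4,0) → FL=S FR=W RL=W RR=S
cmd 5: advance +1 → t=16, phase=(1,5,5,1) → FL=S FR=W RL=W RR=S
cmd 6: advance +5 → t=21, phase=(6,2,2,6) → FL=W FR=S RL=S RR=W
cmd 7: advance +5 → t=26, phase=(3,7,7,3) → FL=S FR=W RL=W RR=S

after cmd 1 (t=3): FL=W FR=S RL=S RR=W
after cmd 2 (t=6): FL=W FR=S RL=S RR=W
after cmd 3 (t=7): FL=S FR=W RL=W RR=S
after cmd 4 (t=15): FL=S FR=W RL=W RR=S
after cmd 5 (t=16): FL=S FR=W RL=W RR=S
after cmd 6 (t=21): FL=W FR=S RL=S RR=W
after cmd 7 (t=26): FL=S FR=W RL=W RR=S


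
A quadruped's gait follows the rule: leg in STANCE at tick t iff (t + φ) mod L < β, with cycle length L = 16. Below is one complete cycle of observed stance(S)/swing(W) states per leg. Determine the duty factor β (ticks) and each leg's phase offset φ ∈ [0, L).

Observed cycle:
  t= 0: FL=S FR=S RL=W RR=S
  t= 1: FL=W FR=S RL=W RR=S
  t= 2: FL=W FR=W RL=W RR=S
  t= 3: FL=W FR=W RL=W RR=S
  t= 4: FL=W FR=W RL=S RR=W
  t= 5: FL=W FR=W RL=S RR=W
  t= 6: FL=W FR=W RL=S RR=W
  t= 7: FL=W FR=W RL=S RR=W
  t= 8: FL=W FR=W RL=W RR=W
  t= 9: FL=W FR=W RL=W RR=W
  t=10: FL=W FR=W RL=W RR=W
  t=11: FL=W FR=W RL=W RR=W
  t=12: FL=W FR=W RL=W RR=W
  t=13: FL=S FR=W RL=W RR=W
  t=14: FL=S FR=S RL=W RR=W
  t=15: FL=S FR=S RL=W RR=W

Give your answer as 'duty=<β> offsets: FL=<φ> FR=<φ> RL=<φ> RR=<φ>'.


duty=4 offsets: FL=3 FR=2 RL=12 RR=0

duty β = stance ticks per leg = 4
FL: stance ticks = 4; W→S at t=13 → φ=3
FR: stance ticks = 4; W→S at t=14 → φ=2
RL: stance ticks = 4; W→S at t=4 → φ=12
RR: stance ticks = 4; W→S at t=0 → φ=0


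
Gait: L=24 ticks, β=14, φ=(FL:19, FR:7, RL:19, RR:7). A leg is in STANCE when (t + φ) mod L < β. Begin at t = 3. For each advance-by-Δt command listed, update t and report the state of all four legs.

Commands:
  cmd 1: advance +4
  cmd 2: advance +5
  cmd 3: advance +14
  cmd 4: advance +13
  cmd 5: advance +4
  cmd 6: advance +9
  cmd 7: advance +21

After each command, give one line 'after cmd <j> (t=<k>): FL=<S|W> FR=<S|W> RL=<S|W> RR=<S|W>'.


start t=3: FL=W FR=S RL=W RR=S
cmd 1: advance +4 → t=7, phase=(2,14,2,14) → FL=S FR=W RL=S RR=W
cmd 2: advance +5 → t=12, phase=(7,19,7,19) → FL=S FR=W RL=S RR=W
cmd 3: advance +14 → t=26, phase=(21,9,21,9) → FL=W FR=S RL=W RR=S
cmd 4: advance +13 → t=39, phase=(10,22,10,22) → FL=S FR=W RL=S RR=W
cmd 5: advance +4 → t=43, phase=(14,2,14,2) → FL=W FR=S RL=W RR=S
cmd 6: advance +9 → t=52, phase=(23,11,23,11) → FL=W FR=S RL=W RR=S
cmd 7: advance +21 → t=73, phase=(20,8,20,8) → FL=W FR=S RL=W RR=S

after cmd 1 (t=7): FL=S FR=W RL=S RR=W
after cmd 2 (t=12): FL=S FR=W RL=S RR=W
after cmd 3 (t=26): FL=W FR=S RL=W RR=S
after cmd 4 (t=39): FL=S FR=W RL=S RR=W
after cmd 5 (t=43): FL=W FR=S RL=W RR=S
after cmd 6 (t=52): FL=W FR=S RL=W RR=S
after cmd 7 (t=73): FL=W FR=S RL=W RR=S


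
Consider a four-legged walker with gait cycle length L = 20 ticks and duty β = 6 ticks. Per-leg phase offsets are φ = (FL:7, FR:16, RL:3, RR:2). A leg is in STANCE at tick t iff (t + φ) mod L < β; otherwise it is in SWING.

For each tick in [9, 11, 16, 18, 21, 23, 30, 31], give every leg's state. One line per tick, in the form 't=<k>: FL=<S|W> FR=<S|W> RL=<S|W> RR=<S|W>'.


t=9: FL=W FR=S RL=W RR=W
t=11: FL=W FR=W RL=W RR=W
t=16: FL=S FR=W RL=W RR=W
t=18: FL=S FR=W RL=S RR=S
t=21: FL=W FR=W RL=S RR=S
t=23: FL=W FR=W RL=W RR=S
t=30: FL=W FR=W RL=W RR=W
t=31: FL=W FR=W RL=W RR=W

t=9: phase=(16,5,12,11) vs β=6 → FL=W FR=S RL=W RR=W
t=11: phase=(18,7,14,13) vs β=6 → FL=W FR=W RL=W RR=W
t=16: phase=(3,12,19,18) vs β=6 → FL=S FR=W RL=W RR=W
t=18: phase=(5,14,1,0) vs β=6 → FL=S FR=W RL=S RR=S
t=21: phase=(8,17,4,3) vs β=6 → FL=W FR=W RL=S RR=S
t=23: phase=(10,19,6,5) vs β=6 → FL=W FR=W RL=W RR=S
t=30: phase=(17,6,13,12) vs β=6 → FL=W FR=W RL=W RR=W
t=31: phase=(18,7,14,13) vs β=6 → FL=W FR=W RL=W RR=W


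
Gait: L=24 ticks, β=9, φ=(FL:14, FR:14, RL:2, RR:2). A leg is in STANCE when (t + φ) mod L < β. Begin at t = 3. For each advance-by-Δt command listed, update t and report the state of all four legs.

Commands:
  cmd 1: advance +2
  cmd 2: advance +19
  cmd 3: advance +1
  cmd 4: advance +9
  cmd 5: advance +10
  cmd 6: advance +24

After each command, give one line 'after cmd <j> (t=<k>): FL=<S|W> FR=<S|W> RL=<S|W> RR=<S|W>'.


start t=3: FL=W FR=W RL=S RR=S
cmd 1: advance +2 → t=5, phase=(19,19,7,7) → FL=W FR=W RL=S RR=S
cmd 2: advance +19 → t=24, phase=(14,14,2,2) → FL=W FR=W RL=S RR=S
cmd 3: advance +1 → t=25, phase=(15,15,3,3) → FL=W FR=W RL=S RR=S
cmd 4: advance +9 → t=34, phase=(0,0,12,12) → FL=S FR=S RL=W RR=W
cmd 5: advance +10 → t=44, phase=(10,10,22,22) → FL=W FR=W RL=W RR=W
cmd 6: advance +24 → t=68, phase=(10,10,22,22) → FL=W FR=W RL=W RR=W

after cmd 1 (t=5): FL=W FR=W RL=S RR=S
after cmd 2 (t=24): FL=W FR=W RL=S RR=S
after cmd 3 (t=25): FL=W FR=W RL=S RR=S
after cmd 4 (t=34): FL=S FR=S RL=W RR=W
after cmd 5 (t=44): FL=W FR=W RL=W RR=W
after cmd 6 (t=68): FL=W FR=W RL=W RR=W


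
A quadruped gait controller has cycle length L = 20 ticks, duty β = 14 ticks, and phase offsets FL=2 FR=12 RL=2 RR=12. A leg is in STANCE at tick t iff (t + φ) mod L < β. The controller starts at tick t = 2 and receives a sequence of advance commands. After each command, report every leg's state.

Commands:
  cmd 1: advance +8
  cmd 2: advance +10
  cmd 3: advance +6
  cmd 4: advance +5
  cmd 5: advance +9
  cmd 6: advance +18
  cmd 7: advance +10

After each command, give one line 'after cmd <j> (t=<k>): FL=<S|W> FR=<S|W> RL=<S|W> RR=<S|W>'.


after cmd 1 (t=10): FL=S FR=S RL=S RR=S
after cmd 2 (t=20): FL=S FR=S RL=S RR=S
after cmd 3 (t=26): FL=S FR=W RL=S RR=W
after cmd 4 (t=31): FL=S FR=S RL=S RR=S
after cmd 5 (t=40): FL=S FR=S RL=S RR=S
after cmd 6 (t=58): FL=S FR=S RL=S RR=S
after cmd 7 (t=68): FL=S FR=S RL=S RR=S

start t=2: FL=S FR=W RL=S RR=W
cmd 1: advance +8 → t=10, phase=(12,2,12,2) → FL=S FR=S RL=S RR=S
cmd 2: advance +10 → t=20, phase=(2,12,2,12) → FL=S FR=S RL=S RR=S
cmd 3: advance +6 → t=26, phase=(8,18,8,18) → FL=S FR=W RL=S RR=W
cmd 4: advance +5 → t=31, phase=(13,3,13,3) → FL=S FR=S RL=S RR=S
cmd 5: advance +9 → t=40, phase=(2,12,2,12) → FL=S FR=S RL=S RR=S
cmd 6: advance +18 → t=58, phase=(0,10,0,10) → FL=S FR=S RL=S RR=S
cmd 7: advance +10 → t=68, phase=(10,0,10,0) → FL=S FR=S RL=S RR=S


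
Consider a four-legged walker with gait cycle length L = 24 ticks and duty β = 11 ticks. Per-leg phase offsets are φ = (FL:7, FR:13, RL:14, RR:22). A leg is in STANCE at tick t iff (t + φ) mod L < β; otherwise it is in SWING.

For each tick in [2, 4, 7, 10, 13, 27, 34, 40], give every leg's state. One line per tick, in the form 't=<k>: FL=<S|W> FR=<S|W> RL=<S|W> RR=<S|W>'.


t=2: phase=(9,15,16,0) vs β=11 → FL=S FR=W RL=W RR=S
t=4: phase=(11,17,18,2) vs β=11 → FL=W FR=W RL=W RR=S
t=7: phase=(14,20,21,5) vs β=11 → FL=W FR=W RL=W RR=S
t=10: phase=(17,23,0,8) vs β=11 → FL=W FR=W RL=S RR=S
t=13: phase=(20,2,3,11) vs β=11 → FL=W FR=S RL=S RR=W
t=27: phase=(10,16,17,1) vs β=11 → FL=S FR=W RL=W RR=S
t=34: phase=(17,23,0,8) vs β=11 → FL=W FR=W RL=S RR=S
t=40: phase=(23,5,6,14) vs β=11 → FL=W FR=S RL=S RR=W

t=2: FL=S FR=W RL=W RR=S
t=4: FL=W FR=W RL=W RR=S
t=7: FL=W FR=W RL=W RR=S
t=10: FL=W FR=W RL=S RR=S
t=13: FL=W FR=S RL=S RR=W
t=27: FL=S FR=W RL=W RR=S
t=34: FL=W FR=W RL=S RR=S
t=40: FL=W FR=S RL=S RR=W


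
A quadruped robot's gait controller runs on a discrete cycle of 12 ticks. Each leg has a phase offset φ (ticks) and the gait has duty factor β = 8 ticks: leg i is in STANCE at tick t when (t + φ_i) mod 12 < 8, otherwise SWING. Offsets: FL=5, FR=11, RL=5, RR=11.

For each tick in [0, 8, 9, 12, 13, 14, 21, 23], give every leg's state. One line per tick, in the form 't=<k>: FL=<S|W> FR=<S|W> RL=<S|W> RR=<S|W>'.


t=0: FL=S FR=W RL=S RR=W
t=8: FL=S FR=S RL=S RR=S
t=9: FL=S FR=W RL=S RR=W
t=12: FL=S FR=W RL=S RR=W
t=13: FL=S FR=S RL=S RR=S
t=14: FL=S FR=S RL=S RR=S
t=21: FL=S FR=W RL=S RR=W
t=23: FL=S FR=W RL=S RR=W

t=0: phase=(5,11,5,11) vs β=8 → FL=S FR=W RL=S RR=W
t=8: phase=(1,7,1,7) vs β=8 → FL=S FR=S RL=S RR=S
t=9: phase=(2,8,2,8) vs β=8 → FL=S FR=W RL=S RR=W
t=12: phase=(5,11,5,11) vs β=8 → FL=S FR=W RL=S RR=W
t=13: phase=(6,0,6,0) vs β=8 → FL=S FR=S RL=S RR=S
t=14: phase=(7,1,7,1) vs β=8 → FL=S FR=S RL=S RR=S
t=21: phase=(2,8,2,8) vs β=8 → FL=S FR=W RL=S RR=W
t=23: phase=(4,10,4,10) vs β=8 → FL=S FR=W RL=S RR=W


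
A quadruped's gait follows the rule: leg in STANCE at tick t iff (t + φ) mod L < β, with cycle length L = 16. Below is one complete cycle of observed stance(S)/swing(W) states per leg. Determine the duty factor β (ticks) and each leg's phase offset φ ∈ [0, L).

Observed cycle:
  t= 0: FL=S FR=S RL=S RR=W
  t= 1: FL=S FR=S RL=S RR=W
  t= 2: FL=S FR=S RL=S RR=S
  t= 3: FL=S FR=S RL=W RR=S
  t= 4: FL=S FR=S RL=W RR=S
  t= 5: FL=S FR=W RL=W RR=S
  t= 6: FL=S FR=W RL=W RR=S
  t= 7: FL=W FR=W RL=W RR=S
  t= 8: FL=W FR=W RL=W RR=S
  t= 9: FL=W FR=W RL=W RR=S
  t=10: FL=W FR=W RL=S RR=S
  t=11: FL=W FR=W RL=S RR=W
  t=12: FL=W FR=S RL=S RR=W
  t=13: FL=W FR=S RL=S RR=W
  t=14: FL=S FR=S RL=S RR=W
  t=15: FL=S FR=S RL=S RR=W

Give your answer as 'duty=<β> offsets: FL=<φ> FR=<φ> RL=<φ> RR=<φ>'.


duty=9 offsets: FL=2 FR=4 RL=6 RR=14

duty β = stance ticks per leg = 9
FL: stance ticks = 9; W→S at t=14 → φ=2
FR: stance ticks = 9; W→S at t=12 → φ=4
RL: stance ticks = 9; W→S at t=10 → φ=6
RR: stance ticks = 9; W→S at t=2 → φ=14


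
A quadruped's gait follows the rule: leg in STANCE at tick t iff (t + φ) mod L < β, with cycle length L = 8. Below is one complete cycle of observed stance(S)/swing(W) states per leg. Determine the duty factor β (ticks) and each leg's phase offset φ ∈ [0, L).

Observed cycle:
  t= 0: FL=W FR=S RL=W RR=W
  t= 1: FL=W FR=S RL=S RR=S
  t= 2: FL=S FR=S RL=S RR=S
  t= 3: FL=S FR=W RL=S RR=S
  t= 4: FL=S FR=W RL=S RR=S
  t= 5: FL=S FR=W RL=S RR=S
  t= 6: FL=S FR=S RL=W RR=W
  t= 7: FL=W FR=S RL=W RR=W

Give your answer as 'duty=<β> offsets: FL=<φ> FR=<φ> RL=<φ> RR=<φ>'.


duty=5 offsets: FL=6 FR=2 RL=7 RR=7

duty β = stance ticks per leg = 5
FL: stance ticks = 5; W→S at t=2 → φ=6
FR: stance ticks = 5; W→S at t=6 → φ=2
RL: stance ticks = 5; W→S at t=1 → φ=7
RR: stance ticks = 5; W→S at t=1 → φ=7


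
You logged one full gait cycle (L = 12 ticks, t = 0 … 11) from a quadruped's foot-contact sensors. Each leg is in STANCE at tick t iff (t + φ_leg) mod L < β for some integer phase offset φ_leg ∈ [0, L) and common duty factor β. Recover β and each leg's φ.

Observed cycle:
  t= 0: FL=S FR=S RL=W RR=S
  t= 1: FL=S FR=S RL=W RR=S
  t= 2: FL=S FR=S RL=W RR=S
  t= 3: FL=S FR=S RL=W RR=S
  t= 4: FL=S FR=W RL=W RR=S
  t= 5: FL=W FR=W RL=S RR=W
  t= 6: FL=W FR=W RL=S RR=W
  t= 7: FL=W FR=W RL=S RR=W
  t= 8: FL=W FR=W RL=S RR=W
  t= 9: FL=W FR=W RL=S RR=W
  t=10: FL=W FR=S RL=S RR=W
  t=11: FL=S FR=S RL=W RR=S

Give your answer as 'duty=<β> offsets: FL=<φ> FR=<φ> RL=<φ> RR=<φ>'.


duty=6 offsets: FL=1 FR=2 RL=7 RR=1

duty β = stance ticks per leg = 6
FL: stance ticks = 6; W→S at t=11 → φ=1
FR: stance ticks = 6; W→S at t=10 → φ=2
RL: stance ticks = 6; W→S at t=5 → φ=7
RR: stance ticks = 6; W→S at t=11 → φ=1
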